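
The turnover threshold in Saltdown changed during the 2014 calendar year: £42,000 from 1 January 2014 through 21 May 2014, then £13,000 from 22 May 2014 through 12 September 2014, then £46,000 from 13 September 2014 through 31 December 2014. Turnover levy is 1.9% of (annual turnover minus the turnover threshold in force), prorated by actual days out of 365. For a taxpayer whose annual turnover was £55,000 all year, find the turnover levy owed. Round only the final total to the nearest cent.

£396.19

1 January – 21 May 2014: 141 days, exemption £42,000 → (£55,000 − £42,000) × 1.9% × 141/365 = £95.4164
22 May – 12 September 2014: 114 days, exemption £13,000 → (£55,000 − £13,000) × 1.9% × 114/365 = £249.2384
13 September – 31 December 2014: 110 days, exemption £46,000 → (£55,000 − £46,000) × 1.9% × 110/365 = £51.5342
Total = £396.1890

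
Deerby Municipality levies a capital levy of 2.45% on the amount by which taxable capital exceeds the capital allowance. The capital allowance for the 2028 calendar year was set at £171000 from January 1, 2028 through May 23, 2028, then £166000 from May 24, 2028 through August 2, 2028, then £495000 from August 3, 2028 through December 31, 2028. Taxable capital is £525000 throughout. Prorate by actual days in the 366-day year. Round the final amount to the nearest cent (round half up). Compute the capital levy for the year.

£5421.80

January 1 – May 23, 2028: 144 days, exemption £171000 → (£525000 − £171000) × 2.45% × 144/366 = £3412.3279
May 24 – August 2, 2028: 71 days, exemption £166000 → (£525000 − £166000) × 2.45% × 71/366 = £1706.2309
August 3 – December 31, 2028: 151 days, exemption £495000 → (£525000 − £495000) × 2.45% × 151/366 = £303.2377
Total = £5421.7964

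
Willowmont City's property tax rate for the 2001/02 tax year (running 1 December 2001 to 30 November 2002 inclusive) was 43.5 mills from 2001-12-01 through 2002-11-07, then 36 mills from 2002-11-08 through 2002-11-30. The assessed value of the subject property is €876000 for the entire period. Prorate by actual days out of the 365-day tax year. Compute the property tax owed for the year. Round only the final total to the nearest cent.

€37692.00

2001-12-01 to 2002-11-07: 342 days at 43.5 mills → €876000 × 4.35% × 342/365 = €35704.8000
2002-11-08 to 2002-11-30: 23 days at 36 mills → €876000 × 3.6% × 23/365 = €1987.2000
Total = €37692.0000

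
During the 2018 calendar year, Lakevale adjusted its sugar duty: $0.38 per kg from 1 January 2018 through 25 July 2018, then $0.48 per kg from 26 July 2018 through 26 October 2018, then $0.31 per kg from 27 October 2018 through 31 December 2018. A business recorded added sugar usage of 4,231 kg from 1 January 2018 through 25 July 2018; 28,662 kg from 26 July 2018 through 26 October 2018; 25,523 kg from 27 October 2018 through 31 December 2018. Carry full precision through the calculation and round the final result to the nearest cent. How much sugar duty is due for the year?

$23277.67

1 January – 25 July 2018: 4,231 kg at $0.38/kg → $1607.78
26 July – 26 October 2018: 28,662 kg at $0.48/kg → $13757.76
27 October – 31 December 2018: 25,523 kg at $0.31/kg → $7912.13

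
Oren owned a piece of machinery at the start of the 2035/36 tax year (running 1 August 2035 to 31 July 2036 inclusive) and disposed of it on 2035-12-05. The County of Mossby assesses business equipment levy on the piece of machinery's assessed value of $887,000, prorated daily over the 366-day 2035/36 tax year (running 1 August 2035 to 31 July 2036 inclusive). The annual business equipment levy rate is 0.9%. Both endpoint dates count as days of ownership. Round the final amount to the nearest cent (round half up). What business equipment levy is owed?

$2,770.06

Days held (2035-08-01 to 2035-12-05): 127 out of 366
Tax = $887,000 × 0.9% × 127/366 = $2,770.0574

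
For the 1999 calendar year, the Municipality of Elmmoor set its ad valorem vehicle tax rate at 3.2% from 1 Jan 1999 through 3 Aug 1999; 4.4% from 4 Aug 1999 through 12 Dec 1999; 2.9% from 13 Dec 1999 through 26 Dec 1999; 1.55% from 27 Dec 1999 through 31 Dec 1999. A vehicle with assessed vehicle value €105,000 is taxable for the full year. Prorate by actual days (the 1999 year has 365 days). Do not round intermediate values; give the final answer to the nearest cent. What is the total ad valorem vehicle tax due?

1 Jan – 3 Aug 1999: 215 days at 3.2% → €105,000 × 3.2% × 215/365 = €1,979.1781
4 Aug – 12 Dec 1999: 131 days at 4.4% → €105,000 × 4.4% × 131/365 = €1,658.1370
13 Dec – 26 Dec 1999: 14 days at 2.9% → €105,000 × 2.9% × 14/365 = €116.7945
27 Dec – 31 Dec 1999: 5 days at 1.55% → €105,000 × 1.55% × 5/365 = €22.2945
Total = €3,776.4041

€3,776.40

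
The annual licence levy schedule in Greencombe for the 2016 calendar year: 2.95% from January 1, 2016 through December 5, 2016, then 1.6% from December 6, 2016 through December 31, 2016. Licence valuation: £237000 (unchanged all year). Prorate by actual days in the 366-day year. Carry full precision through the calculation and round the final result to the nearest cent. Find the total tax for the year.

£6764.21

January 1 – December 5, 2016: 340 days at 2.95% → £237000 × 2.95% × 340/366 = £6494.8361
December 6 – December 31, 2016: 26 days at 1.6% → £237000 × 1.6% × 26/366 = £269.3770
Total = £6764.2131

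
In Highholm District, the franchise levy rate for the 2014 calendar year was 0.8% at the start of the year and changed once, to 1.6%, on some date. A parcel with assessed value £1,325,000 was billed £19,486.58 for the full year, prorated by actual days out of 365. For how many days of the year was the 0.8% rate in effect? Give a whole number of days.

Let d = days at the first rate; then 365 − d days at the second rate.
£1,325,000 × [0.8%·d + 1.6%·(365−d)] / 365 = £19,486.58
Solving gives d = 59, so the new rate took effect on 1 March 2014.

59 days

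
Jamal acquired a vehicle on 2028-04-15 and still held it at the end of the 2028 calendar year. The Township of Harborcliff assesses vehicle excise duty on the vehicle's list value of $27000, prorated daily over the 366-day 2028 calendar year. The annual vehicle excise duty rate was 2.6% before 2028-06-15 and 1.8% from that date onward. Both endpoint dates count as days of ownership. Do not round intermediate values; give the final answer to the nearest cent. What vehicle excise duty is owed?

2028-04-15 to 2028-06-14: 61 days at 2.6% → $27000 × 2.6% × 61/366 = $117.0000
2028-06-15 to 2028-12-31: 200 days at 1.8% → $27000 × 1.8% × 200/366 = $265.5738
Total = $382.5738

$382.57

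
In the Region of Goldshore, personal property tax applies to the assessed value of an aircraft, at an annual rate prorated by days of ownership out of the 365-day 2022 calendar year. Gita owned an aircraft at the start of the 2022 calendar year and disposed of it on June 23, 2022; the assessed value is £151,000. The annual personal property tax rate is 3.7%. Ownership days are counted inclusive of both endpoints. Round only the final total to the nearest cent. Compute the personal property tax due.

Days held (January 1 – June 23, 2022): 174 out of 365
Tax = £151,000 × 3.7% × 174/365 = £2,663.3918

£2,663.39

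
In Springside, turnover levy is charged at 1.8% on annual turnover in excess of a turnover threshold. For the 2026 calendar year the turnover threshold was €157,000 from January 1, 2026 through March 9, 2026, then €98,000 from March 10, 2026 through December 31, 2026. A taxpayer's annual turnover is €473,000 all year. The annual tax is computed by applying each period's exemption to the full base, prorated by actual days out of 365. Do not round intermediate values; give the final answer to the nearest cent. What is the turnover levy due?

€6,552.15

January 1 – March 9, 2026: 68 days, exemption €157,000 → (€473,000 − €157,000) × 1.8% × 68/365 = €1,059.6822
March 10 – December 31, 2026: 297 days, exemption €98,000 → (€473,000 − €98,000) × 1.8% × 297/365 = €5,492.4658
Total = €6,552.1479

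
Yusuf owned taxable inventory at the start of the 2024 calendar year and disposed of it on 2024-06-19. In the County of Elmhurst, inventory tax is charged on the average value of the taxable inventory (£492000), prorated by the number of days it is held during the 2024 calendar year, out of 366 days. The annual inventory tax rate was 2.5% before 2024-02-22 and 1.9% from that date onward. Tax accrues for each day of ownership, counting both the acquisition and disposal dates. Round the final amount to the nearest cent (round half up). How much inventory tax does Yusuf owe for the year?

2024-01-01 to 2024-02-21: 52 days at 2.5% → £492000 × 2.5% × 52/366 = £1747.5410
2024-02-22 to 2024-06-19: 119 days at 1.9% → £492000 × 1.9% × 119/366 = £3039.3770
Total = £4786.9180

£4786.92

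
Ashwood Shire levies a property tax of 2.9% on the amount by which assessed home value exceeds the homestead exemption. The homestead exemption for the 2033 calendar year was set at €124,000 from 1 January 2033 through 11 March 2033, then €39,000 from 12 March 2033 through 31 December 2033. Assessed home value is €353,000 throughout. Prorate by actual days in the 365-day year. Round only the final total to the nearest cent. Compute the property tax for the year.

1 January – 11 March 2033: 70 days, exemption €124,000 → (€353,000 − €124,000) × 2.9% × 70/365 = €1,273.6164
12 March – 31 December 2033: 295 days, exemption €39,000 → (€353,000 − €39,000) × 2.9% × 295/365 = €7,359.6438
Total = €8,633.2603

€8,633.26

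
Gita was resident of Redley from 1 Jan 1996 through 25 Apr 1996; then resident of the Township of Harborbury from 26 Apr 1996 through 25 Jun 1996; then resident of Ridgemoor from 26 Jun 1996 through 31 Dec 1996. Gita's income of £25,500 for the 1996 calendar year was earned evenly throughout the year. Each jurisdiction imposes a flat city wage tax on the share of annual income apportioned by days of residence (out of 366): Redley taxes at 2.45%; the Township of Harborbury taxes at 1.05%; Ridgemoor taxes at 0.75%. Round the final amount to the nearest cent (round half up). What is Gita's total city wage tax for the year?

£341.39

Redley, 1 Jan – 25 Apr 1996: 116 days → £25,500 × 2.45% × 116/366 = £198.0082
The Township of Harborbury, 26 Apr – 25 Jun 1996: 61 days → £25,500 × 1.05% × 61/366 = £44.6250
Ridgemoor, 26 Jun – 31 Dec 1996: 189 days → £25,500 × 0.75% × 189/366 = £98.7602
Total = £341.3934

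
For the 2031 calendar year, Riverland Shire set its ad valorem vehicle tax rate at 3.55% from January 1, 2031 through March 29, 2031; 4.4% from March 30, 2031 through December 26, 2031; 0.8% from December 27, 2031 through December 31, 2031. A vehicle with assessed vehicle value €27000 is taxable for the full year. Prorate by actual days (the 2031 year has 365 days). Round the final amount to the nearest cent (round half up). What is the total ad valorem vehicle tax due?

€1119.35

January 1 – March 29, 2031: 88 days at 3.55% → €27000 × 3.55% × 88/365 = €231.0904
March 30 – December 26, 2031: 272 days at 4.4% → €27000 × 4.4% × 272/365 = €885.3041
December 27 – December 31, 2031: 5 days at 0.8% → €27000 × 0.8% × 5/365 = €2.9589
Total = €1119.3534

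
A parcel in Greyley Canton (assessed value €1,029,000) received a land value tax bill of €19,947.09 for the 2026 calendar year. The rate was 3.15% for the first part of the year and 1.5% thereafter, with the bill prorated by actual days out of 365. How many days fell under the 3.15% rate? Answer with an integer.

97 days

Let d = days at the first rate; then 365 − d days at the second rate.
€1,029,000 × [3.15%·d + 1.5%·(365−d)] / 365 = €19,947.09
Solving gives d = 97, so the new rate took effect on April 8, 2026.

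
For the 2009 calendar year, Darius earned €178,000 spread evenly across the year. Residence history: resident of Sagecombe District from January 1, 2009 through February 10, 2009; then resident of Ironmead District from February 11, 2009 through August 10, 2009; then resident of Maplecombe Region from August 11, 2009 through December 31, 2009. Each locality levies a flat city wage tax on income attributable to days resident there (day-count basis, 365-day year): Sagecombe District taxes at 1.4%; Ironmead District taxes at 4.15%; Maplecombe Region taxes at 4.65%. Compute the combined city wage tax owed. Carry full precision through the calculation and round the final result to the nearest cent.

Sagecombe District, January 1 – February 10, 2009: 41 days → €178,000 × 1.4% × 41/365 = €279.9233
Ironmead District, February 11 – August 10, 2009: 181 days → €178,000 × 4.15% × 181/365 = €3,663.1425
Maplecombe Region, August 11 – December 31, 2009: 143 days → €178,000 × 4.65% × 143/365 = €3,242.7699
Total = €7,185.8356

€7,185.84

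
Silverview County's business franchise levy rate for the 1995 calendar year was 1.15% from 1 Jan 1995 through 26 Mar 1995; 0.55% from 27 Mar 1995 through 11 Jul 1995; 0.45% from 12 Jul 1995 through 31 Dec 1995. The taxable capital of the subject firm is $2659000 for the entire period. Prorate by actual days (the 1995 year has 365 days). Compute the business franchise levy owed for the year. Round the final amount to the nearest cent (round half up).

1 Jan – 26 Mar 1995: 85 days at 1.15% → $2659000 × 1.15% × 85/365 = $7121.0205
27 Mar – 11 Jul 1995: 107 days at 0.55% → $2659000 × 0.55% × 107/365 = $4287.1822
12 Jul – 31 Dec 1995: 173 days at 0.45% → $2659000 × 0.45% × 173/365 = $5671.3192
Total = $17079.5219

$17079.52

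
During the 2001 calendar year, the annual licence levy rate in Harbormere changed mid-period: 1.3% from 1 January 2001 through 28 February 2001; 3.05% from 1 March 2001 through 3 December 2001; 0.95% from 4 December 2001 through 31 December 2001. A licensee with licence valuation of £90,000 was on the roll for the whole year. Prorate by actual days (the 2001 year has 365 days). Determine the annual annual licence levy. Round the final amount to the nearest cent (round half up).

1 January – 28 February 2001: 59 days at 1.3% → £90,000 × 1.3% × 59/365 = £189.1233
1 March – 3 December 2001: 278 days at 3.05% → £90,000 × 3.05% × 278/365 = £2,090.7123
4 December – 31 December 2001: 28 days at 0.95% → £90,000 × 0.95% × 28/365 = £65.5890
Total = £2,345.4247

£2,345.42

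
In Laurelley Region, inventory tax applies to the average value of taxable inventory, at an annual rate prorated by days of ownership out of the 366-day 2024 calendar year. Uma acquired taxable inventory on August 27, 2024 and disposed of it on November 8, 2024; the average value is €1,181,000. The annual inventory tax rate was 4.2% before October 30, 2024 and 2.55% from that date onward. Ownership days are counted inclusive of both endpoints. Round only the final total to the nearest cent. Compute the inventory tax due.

€9,496.40

August 27 – October 29, 2024: 64 days at 4.2% → €1,181,000 × 4.2% × 64/366 = €8,673.5738
October 30 – November 8, 2024: 10 days at 2.55% → €1,181,000 × 2.55% × 10/366 = €822.8279
Total = €9,496.4016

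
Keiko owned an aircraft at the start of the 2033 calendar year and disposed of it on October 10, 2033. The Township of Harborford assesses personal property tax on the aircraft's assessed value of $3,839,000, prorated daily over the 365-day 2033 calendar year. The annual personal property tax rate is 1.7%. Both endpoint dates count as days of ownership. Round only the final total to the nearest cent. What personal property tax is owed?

Days held (January 1 – October 10, 2033): 283 out of 365
Tax = $3,839,000 × 1.7% × 283/365 = $50,601.1753

$50,601.18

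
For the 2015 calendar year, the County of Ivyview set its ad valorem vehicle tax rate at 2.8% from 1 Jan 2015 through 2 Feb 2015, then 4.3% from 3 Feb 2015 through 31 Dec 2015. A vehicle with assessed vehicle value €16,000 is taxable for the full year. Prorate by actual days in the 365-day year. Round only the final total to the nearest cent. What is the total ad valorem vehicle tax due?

1 Jan – 2 Feb 2015: 33 days at 2.8% → €16,000 × 2.8% × 33/365 = €40.5041
3 Feb – 31 Dec 2015: 332 days at 4.3% → €16,000 × 4.3% × 332/365 = €625.7973
Total = €666.3014

€666.30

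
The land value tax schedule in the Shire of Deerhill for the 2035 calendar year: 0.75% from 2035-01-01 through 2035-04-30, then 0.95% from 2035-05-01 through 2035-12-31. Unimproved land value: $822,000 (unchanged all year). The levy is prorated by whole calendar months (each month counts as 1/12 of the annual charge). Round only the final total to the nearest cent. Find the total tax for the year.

$7,261.00

2035-01-01 to 2035-04-30: 4 months at 0.75% → $822,000 × 0.75% × 4/12 = $2,055.0000
2035-05-01 to 2035-12-31: 8 months at 0.95% → $822,000 × 0.95% × 8/12 = $5,206.0000
Total = $7,261.0000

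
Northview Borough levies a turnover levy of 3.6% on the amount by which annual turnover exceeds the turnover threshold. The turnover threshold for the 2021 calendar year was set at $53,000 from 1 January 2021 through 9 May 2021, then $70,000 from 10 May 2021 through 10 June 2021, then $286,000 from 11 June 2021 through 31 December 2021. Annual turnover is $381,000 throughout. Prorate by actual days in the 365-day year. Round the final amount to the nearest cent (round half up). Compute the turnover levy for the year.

$7,066.26

1 January – 9 May 2021: 129 days, exemption $53,000 → ($381,000 − $53,000) × 3.6% × 129/365 = $4,173.2384
10 May – 10 June 2021: 32 days, exemption $70,000 → ($381,000 − $70,000) × 3.6% × 32/365 = $981.5671
11 June – 31 December 2021: 204 days, exemption $286,000 → ($381,000 − $286,000) × 3.6% × 204/365 = $1,911.4521
Total = $7,066.2575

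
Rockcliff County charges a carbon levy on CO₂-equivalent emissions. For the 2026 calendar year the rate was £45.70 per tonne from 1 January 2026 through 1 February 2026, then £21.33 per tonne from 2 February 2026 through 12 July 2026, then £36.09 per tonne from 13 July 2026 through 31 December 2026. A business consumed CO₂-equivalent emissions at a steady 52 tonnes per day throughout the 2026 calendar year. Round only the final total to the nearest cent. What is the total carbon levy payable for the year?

1 January – 1 February 2026: 32 days × 52 tonnes/day = 1,664 tonnes at £45.70/tonne → £76,044.80
2 February – 12 July 2026: 161 days × 52 tonnes/day = 8,372 tonnes at £21.33/tonne → £178,574.76
13 July – 31 December 2026: 172 days × 52 tonnes/day = 8,944 tonnes at £36.09/tonne → £322,788.96

£577,408.52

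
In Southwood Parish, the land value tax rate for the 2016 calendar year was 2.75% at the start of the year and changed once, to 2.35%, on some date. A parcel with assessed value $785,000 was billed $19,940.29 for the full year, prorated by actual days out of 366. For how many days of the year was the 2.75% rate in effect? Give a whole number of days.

174 days

Let d = days at the first rate; then 366 − d days at the second rate.
$785,000 × [2.75%·d + 2.35%·(366−d)] / 366 = $19,940.29
Solving gives d = 174, so the new rate took effect on June 23, 2016.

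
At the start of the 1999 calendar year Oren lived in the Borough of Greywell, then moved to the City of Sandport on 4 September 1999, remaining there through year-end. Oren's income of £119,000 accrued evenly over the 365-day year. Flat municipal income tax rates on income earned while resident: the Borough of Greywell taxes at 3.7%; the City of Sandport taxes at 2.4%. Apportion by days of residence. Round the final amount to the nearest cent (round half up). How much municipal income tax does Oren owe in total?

The Borough of Greywell, 1 January – 3 September 1999: 246 days → £119,000 × 3.7% × 246/365 = £2,967.5014
The City of Sandport, 4 September – 31 December 1999: 119 days → £119,000 × 2.4% × 119/365 = £931.1342
Total = £3,898.6356

£3,898.64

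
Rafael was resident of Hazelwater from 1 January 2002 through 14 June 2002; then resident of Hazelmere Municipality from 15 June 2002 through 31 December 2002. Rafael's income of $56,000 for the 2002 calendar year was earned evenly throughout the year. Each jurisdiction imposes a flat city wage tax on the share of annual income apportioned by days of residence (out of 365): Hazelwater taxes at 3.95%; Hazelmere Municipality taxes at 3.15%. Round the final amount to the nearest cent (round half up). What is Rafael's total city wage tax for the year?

$1,966.52

Hazelwater, 1 January – 14 June 2002: 165 days → $56,000 × 3.95% × 165/365 = $999.9452
Hazelmere Municipality, 15 June – 31 December 2002: 200 days → $56,000 × 3.15% × 200/365 = $966.5753
Total = $1,966.5205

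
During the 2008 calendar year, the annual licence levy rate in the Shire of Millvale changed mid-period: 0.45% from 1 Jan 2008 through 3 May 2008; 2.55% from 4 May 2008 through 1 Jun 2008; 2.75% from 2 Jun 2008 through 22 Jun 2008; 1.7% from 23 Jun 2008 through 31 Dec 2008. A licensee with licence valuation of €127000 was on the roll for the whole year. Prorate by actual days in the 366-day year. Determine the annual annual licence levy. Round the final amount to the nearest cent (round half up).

€1783.20

1 Jan – 3 May 2008: 124 days at 0.45% → €127000 × 0.45% × 124/366 = €193.6230
4 May – 1 Jun 2008: 29 days at 2.55% → €127000 × 2.55% × 29/366 = €256.6025
2 Jun – 22 Jun 2008: 21 days at 2.75% → €127000 × 2.75% × 21/366 = €200.3893
23 Jun – 31 Dec 2008: 192 days at 1.7% → €127000 × 1.7% × 192/366 = €1132.5902
Total = €1783.2049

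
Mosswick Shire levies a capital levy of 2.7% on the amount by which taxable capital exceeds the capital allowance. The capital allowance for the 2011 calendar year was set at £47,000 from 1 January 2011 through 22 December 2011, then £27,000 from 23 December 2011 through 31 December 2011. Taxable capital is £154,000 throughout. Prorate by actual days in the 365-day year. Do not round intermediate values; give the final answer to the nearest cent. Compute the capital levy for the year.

1 January – 22 December 2011: 356 days, exemption £47,000 → (£154,000 − £47,000) × 2.7% × 356/365 = £2,817.7644
23 December – 31 December 2011: 9 days, exemption £27,000 → (£154,000 − £27,000) × 2.7% × 9/365 = £84.5507
Total = £2,902.3151

£2,902.32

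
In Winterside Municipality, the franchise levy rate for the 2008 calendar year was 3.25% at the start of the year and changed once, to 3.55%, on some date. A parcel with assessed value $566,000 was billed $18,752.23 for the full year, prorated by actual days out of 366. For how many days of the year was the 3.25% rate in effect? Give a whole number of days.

289 days

Let d = days at the first rate; then 366 − d days at the second rate.
$566,000 × [3.25%·d + 3.55%·(366−d)] / 366 = $18,752.23
Solving gives d = 289, so the new rate took effect on 16 October 2008.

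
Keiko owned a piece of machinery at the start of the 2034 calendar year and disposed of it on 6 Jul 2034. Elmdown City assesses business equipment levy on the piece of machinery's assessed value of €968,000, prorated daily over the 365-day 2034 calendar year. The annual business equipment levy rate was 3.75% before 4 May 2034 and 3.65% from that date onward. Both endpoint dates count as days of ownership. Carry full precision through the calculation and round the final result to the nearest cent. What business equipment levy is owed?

1 Jan – 3 May 2034: 123 days at 3.75% → €968,000 × 3.75% × 123/365 = €12,232.6027
4 May – 6 Jul 2034: 64 days at 3.65% → €968,000 × 3.65% × 64/365 = €6,195.2000
Total = €18,427.8027

€18,427.80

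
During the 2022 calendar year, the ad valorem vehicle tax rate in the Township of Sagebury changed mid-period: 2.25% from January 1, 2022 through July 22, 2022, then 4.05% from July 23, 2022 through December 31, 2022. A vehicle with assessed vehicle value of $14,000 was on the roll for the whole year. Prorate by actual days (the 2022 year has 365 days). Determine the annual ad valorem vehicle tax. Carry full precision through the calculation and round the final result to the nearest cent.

January 1 – July 22, 2022: 203 days at 2.25% → $14,000 × 2.25% × 203/365 = $175.1918
July 23 – December 31, 2022: 162 days at 4.05% → $14,000 × 4.05% × 162/365 = $251.6548
Total = $426.8466

$426.85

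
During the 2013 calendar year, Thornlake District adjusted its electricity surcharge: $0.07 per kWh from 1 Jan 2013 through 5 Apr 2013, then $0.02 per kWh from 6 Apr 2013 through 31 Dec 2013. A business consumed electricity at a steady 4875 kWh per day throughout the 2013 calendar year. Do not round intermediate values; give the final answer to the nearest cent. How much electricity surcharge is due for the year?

1 Jan – 5 Apr 2013: 95 days × 4875 kWh/day = 463,125 kWh at $0.07/kWh → $32,418.75
6 Apr – 31 Dec 2013: 270 days × 4875 kWh/day = 1,316,250 kWh at $0.02/kWh → $26,325.00

$58,743.75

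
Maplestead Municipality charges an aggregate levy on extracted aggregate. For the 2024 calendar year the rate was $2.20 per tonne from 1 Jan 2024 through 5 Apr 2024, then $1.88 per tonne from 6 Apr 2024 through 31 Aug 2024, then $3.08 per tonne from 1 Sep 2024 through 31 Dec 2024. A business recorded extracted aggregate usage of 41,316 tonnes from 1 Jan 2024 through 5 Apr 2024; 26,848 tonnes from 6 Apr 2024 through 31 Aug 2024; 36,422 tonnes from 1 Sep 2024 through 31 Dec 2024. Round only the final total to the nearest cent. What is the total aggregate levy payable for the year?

1 Jan – 5 Apr 2024: 41,316 tonnes at $2.20/tonne → $90895.20
6 Apr – 31 Aug 2024: 26,848 tonnes at $1.88/tonne → $50474.24
1 Sep – 31 Dec 2024: 36,422 tonnes at $3.08/tonne → $112179.76

$253549.20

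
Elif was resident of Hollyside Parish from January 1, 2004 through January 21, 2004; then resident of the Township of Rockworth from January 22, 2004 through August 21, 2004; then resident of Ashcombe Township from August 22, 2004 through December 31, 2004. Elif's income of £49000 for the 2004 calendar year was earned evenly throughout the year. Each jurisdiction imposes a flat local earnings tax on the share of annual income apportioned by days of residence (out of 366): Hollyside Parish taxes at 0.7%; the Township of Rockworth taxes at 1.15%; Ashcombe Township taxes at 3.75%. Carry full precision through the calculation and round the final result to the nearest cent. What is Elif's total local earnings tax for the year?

£1010.32

Hollyside Parish, January 1 – January 21, 2004: 21 days → £49000 × 0.7% × 21/366 = £19.6803
The Township of Rockworth, January 22 – August 21, 2004: 213 days → £49000 × 1.15% × 213/366 = £327.9385
Ashcombe Township, August 22 – December 31, 2004: 132 days → £49000 × 3.75% × 132/366 = £662.7049
Total = £1010.3238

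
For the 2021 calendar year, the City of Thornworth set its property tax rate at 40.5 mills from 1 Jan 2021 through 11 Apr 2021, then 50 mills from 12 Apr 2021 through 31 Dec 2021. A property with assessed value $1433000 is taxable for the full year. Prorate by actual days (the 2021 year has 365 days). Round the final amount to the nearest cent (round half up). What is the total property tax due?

$67882.98

1 Jan – 11 Apr 2021: 101 days at 40.5 mills → $1433000 × 4.05% × 101/365 = $16059.4151
12 Apr – 31 Dec 2021: 264 days at 50 mills → $1433000 × 5% × 264/365 = $51823.5616
Total = $67882.9767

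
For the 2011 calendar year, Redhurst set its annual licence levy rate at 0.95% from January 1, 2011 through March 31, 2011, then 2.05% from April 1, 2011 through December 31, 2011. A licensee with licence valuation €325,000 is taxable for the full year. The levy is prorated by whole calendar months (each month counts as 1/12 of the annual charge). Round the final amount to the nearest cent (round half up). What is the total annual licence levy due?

€5,768.75

January 1 – March 31, 2011: 3 months at 0.95% → €325,000 × 0.95% × 3/12 = €771.8750
April 1 – December 31, 2011: 9 months at 2.05% → €325,000 × 2.05% × 9/12 = €4,996.8750
Total = €5,768.7500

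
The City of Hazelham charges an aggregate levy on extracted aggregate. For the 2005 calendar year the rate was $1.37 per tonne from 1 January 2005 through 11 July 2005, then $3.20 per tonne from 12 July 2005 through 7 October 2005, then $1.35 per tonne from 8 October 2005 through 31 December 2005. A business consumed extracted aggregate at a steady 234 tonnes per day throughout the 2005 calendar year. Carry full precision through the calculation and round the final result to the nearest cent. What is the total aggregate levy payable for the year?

1 January – 11 July 2005: 192 days × 234 tonnes/day = 44,928 tonnes at $1.37/tonne → $61,551.36
12 July – 7 October 2005: 88 days × 234 tonnes/day = 20,592 tonnes at $3.20/tonne → $65,894.40
8 October – 31 December 2005: 85 days × 234 tonnes/day = 19,890 tonnes at $1.35/tonne → $26,851.50

$154,297.26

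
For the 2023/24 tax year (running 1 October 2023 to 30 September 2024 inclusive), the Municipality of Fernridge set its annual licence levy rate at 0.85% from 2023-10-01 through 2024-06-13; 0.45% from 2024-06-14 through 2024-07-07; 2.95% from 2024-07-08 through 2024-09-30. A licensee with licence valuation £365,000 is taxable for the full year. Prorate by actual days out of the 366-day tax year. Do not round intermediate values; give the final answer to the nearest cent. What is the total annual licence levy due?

£4,786.89

2023-10-01 to 2024-06-13: 257 days at 0.85% → £365,000 × 0.85% × 257/366 = £2,178.5314
2024-06-14 to 2024-07-07: 24 days at 0.45% → £365,000 × 0.45% × 24/366 = £107.7049
2024-07-08 to 2024-09-30: 85 days at 2.95% → £365,000 × 2.95% × 85/366 = £2,500.6489
Total = £4,786.8852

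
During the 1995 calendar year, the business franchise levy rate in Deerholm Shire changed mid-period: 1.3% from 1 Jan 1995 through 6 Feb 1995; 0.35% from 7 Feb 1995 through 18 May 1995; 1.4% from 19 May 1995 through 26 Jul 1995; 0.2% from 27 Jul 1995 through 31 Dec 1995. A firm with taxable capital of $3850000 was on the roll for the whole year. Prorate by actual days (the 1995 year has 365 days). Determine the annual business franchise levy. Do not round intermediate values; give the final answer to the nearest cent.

1 Jan – 6 Feb 1995: 37 days at 1.3% → $3850000 × 1.3% × 37/365 = $5073.5616
7 Feb – 18 May 1995: 101 days at 0.35% → $3850000 × 0.35% × 101/365 = $3728.6986
19 May – 26 Jul 1995: 69 days at 1.4% → $3850000 × 1.4% × 69/365 = $10189.3151
27 Jul – 31 Dec 1995: 158 days at 0.2% → $3850000 × 0.2% × 158/365 = $3333.1507
Total = $22324.7260

$22324.73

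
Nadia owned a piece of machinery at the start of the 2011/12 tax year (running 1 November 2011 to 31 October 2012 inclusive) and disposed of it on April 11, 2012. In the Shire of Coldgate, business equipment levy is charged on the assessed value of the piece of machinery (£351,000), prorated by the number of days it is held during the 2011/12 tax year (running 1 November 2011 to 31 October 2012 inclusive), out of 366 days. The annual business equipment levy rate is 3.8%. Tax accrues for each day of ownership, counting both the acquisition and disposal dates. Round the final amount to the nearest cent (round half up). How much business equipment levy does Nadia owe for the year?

Days held (November 1, 2011 – April 11, 2012): 163 out of 366
Tax = £351,000 × 3.8% × 163/366 = £5,940.1475

£5,940.15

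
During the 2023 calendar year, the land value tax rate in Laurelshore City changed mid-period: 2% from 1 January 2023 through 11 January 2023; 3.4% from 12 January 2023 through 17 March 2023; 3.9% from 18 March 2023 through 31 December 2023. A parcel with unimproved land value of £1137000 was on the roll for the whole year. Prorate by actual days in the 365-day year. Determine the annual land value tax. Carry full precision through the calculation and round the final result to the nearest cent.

1 January – 11 January 2023: 11 days at 2% → £1137000 × 2% × 11/365 = £685.3151
12 January – 17 March 2023: 65 days at 3.4% → £1137000 × 3.4% × 65/365 = £6884.3014
18 March – 31 December 2023: 289 days at 3.9% → £1137000 × 3.9% × 289/365 = £35109.9370
Total = £42679.5534

£42679.55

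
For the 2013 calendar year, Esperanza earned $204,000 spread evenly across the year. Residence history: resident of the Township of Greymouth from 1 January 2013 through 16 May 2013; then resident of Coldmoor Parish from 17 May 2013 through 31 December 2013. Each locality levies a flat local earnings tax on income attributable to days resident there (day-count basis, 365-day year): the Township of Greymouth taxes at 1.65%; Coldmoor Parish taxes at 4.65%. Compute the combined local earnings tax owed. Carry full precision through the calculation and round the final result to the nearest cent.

$7,205.67

The Township of Greymouth, 1 January – 16 May 2013: 136 days → $204,000 × 1.65% × 136/365 = $1,254.1808
Coldmoor Parish, 17 May – 31 December 2013: 229 days → $204,000 × 4.65% × 229/365 = $5,951.4904
Total = $7,205.6712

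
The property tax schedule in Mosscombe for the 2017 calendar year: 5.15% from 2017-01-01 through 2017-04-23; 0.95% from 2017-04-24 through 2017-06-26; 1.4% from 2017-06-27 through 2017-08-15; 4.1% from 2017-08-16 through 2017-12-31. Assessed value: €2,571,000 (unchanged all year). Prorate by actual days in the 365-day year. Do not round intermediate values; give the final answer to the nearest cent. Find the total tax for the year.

€90,058.96

2017-01-01 to 2017-04-23: 113 days at 5.15% → €2,571,000 × 5.15% × 113/365 = €40,991.6014
2017-04-24 to 2017-06-26: 64 days at 0.95% → €2,571,000 × 0.95% × 64/365 = €4,282.6521
2017-06-27 to 2017-08-15: 50 days at 1.4% → €2,571,000 × 1.4% × 50/365 = €4,930.6849
2017-08-16 to 2017-12-31: 138 days at 4.1% → €2,571,000 × 4.1% × 138/365 = €39,854.0219
Total = €90,058.9603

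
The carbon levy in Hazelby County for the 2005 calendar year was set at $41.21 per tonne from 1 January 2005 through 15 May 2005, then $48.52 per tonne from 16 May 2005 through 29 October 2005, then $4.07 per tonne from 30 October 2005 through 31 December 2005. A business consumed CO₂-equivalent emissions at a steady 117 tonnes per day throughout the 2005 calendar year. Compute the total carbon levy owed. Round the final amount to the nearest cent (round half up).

$1,628,944.20

1 January – 15 May 2005: 135 days × 117 tonnes/day = 15,795 tonnes at $41.21/tonne → $650,911.95
16 May – 29 October 2005: 167 days × 117 tonnes/day = 19,539 tonnes at $48.52/tonne → $948,032.28
30 October – 31 December 2005: 63 days × 117 tonnes/day = 7,371 tonnes at $4.07/tonne → $29,999.97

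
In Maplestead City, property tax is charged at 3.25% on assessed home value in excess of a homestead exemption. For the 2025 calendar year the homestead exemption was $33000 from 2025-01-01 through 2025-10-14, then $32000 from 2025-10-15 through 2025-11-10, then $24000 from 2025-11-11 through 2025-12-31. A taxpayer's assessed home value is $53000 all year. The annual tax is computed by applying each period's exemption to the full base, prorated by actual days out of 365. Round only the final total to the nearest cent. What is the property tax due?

$693.27

2025-01-01 to 2025-10-14: 287 days, exemption $33000 → ($53000 − $33000) × 3.25% × 287/365 = $511.0959
2025-10-15 to 2025-11-10: 27 days, exemption $32000 → ($53000 − $32000) × 3.25% × 27/365 = $50.4863
2025-11-11 to 2025-12-31: 51 days, exemption $24000 → ($53000 − $24000) × 3.25% × 51/365 = $131.6918
Total = $693.2740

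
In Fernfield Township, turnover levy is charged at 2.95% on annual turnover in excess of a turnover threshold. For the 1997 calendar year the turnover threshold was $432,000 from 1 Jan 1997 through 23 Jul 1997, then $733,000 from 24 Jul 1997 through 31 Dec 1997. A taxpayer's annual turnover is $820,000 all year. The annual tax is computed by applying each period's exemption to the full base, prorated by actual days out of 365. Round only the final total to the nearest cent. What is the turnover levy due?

1 Jan – 23 Jul 1997: 204 days, exemption $432,000 → ($820,000 − $432,000) × 2.95% × 204/365 = $6,397.2164
24 Jul – 31 Dec 1997: 161 days, exemption $733,000 → ($820,000 − $733,000) × 2.95% × 161/365 = $1,132.0726
Total = $7,529.2890

$7,529.29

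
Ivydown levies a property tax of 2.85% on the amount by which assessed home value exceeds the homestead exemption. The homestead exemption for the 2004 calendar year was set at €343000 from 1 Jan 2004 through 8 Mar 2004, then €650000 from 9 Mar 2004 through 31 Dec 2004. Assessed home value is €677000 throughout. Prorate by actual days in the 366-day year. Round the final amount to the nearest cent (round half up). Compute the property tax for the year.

€2395.09

1 Jan – 8 Mar 2004: 68 days, exemption €343000 → (€677000 − €343000) × 2.85% × 68/366 = €1768.5574
9 Mar – 31 Dec 2004: 298 days, exemption €650000 → (€677000 − €650000) × 2.85% × 298/366 = €626.5328
Total = €2395.0902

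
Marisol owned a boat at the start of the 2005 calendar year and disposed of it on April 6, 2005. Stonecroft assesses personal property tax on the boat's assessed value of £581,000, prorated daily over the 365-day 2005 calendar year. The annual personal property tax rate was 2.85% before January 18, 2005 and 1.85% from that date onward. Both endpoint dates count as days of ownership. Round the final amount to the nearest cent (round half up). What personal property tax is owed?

£3,097.61

January 1 – January 17, 2005: 17 days at 2.85% → £581,000 × 2.85% × 17/365 = £771.2178
January 18 – April 6, 2005: 79 days at 1.85% → £581,000 × 1.85% × 79/365 = £2,326.3877
Total = £3,097.6055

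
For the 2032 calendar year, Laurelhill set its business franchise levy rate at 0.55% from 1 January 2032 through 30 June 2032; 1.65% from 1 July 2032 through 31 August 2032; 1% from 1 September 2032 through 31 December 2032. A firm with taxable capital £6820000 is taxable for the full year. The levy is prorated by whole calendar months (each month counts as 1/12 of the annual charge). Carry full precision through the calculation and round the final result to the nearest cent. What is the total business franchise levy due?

1 January – 30 June 2032: 6 months at 0.55% → £6820000 × 0.55% × 6/12 = £18755.0000
1 July – 31 August 2032: 2 months at 1.65% → £6820000 × 1.65% × 2/12 = £18755.0000
1 September – 31 December 2032: 4 months at 1% → £6820000 × 1% × 4/12 = £22733.3333
Total = £60243.3333

£60243.33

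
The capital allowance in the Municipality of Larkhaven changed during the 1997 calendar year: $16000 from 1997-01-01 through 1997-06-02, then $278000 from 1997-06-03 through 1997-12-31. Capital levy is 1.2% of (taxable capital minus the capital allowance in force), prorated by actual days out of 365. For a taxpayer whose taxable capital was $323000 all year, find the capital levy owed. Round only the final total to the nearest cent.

$1857.90

1997-01-01 to 1997-06-02: 153 days, exemption $16000 → ($323000 − $16000) × 1.2% × 153/365 = $1544.2521
1997-06-03 to 1997-12-31: 212 days, exemption $278000 → ($323000 − $278000) × 1.2% × 212/365 = $313.6438
Total = $1857.8959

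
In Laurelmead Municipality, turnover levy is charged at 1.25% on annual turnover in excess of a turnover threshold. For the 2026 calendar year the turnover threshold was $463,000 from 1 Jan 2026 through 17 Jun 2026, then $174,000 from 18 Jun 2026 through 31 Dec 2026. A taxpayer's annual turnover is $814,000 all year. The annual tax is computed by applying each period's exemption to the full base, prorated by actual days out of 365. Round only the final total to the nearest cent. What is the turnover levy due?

$6,337.26

1 Jan – 17 Jun 2026: 168 days, exemption $463,000 → ($814,000 − $463,000) × 1.25% × 168/365 = $2,019.4521
18 Jun – 31 Dec 2026: 197 days, exemption $174,000 → ($814,000 − $174,000) × 1.25% × 197/365 = $4,317.8082
Total = $6,337.2603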